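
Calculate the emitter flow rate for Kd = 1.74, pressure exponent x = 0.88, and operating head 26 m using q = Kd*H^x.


q = Kd * H^x = 1.74 * 26^0.88 = 1.74 * 17.586384

30.6003 L/h


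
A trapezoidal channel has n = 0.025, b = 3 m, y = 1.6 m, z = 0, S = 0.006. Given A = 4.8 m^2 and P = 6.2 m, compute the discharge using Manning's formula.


R = A/P = 4.8/6.2 = 0.774194
Q = (1/0.025) * 4.8 * 0.774194^(2/3) * 0.006^0.5

12.5394 m^3/s


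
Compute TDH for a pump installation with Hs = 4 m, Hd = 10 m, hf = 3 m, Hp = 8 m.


TDH = Hs + Hd + hf + Hp = 4 + 10 + 3 + 8 = 25

25 m


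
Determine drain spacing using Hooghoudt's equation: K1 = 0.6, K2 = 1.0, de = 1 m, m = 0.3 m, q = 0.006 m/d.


S^2 = 8*K2*de*m/q + 4*K1*m^2/q
S^2 = 8*1.0*1*0.3/0.006 + 4*0.6*0.3^2/0.006
S = sqrt(436.0000)

20.8806 m


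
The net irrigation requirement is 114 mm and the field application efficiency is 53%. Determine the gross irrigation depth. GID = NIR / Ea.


Ea = 53% = 0.53
GID = NIR / Ea = 114 / 0.53 = 215.0943 mm

215.0943 mm


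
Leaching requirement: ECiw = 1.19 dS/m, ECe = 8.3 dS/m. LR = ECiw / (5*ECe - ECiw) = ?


LR = ECiw / (5*ECe - ECiw)
LR = 1.19 / (5*8.3 - 1.19)
LR = 1.19 / 40.3100

0.0295


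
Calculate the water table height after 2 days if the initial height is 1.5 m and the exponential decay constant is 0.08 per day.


m = m0 * exp(-k*t)
m = 1.5 * exp(-0.08 * 2)
m = 1.5 * exp(-0.1600)

1.2782 m


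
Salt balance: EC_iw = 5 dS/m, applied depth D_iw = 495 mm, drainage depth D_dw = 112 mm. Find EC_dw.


EC_dw = EC_iw * D_iw / D_dw
EC_dw = 5 * 495 / 112
EC_dw = 2475 / 112

22.0982 dS/m


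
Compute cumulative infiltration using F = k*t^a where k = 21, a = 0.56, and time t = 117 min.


F = k * t^a = 21 * 117^0.56
F = 21 * 14.394086

302.2758 mm


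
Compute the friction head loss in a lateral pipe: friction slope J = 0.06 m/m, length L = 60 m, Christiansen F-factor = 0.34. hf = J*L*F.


hf = J * L * F = 0.06 * 60 * 0.34 = 1.2240 m

1.2240 m


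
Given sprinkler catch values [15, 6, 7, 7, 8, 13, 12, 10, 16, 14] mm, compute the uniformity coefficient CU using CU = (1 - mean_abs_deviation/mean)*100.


mean = 10.800000 mm
MAD = 3.200000 mm
CU = (1 - 3.200000/10.800000)*100

70.3704 %


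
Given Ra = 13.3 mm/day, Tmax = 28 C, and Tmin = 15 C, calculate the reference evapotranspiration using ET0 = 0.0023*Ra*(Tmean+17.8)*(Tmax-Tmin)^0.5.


Tmean = (Tmax + Tmin)/2 = (28 + 15)/2 = 21.5
ET0 = 0.0023 * 13.3 * (21.5 + 17.8) * sqrt(28 - 15)
ET0 = 0.0023 * 13.3 * 39.3 * 3.605551

4.3345 mm/day


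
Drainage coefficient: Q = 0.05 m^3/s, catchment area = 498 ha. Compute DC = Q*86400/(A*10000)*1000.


DC = Q * 86400 / (A * 10000) * 1000
DC = 0.05 * 86400 / (498 * 10000) * 1000
DC = 4320000.0000 / 4980000

0.8675 mm/day


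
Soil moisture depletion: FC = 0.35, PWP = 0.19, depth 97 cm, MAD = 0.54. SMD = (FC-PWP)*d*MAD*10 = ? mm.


SMD = (FC - PWP) * d * MAD * 10
SMD = (0.35 - 0.19) * 97 * 0.54 * 10
SMD = 0.1600 * 97 * 0.54 * 10

83.8080 mm


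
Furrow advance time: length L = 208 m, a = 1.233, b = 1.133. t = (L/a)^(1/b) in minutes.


t = (L/a)^(1/b)
t = (208/1.233)^(1/1.133)
t = 168.694242^(1/1.133)

92.3989 min


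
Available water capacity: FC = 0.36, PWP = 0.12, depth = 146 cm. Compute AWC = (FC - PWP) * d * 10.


AWC = (FC - PWP) * d * 10
AWC = (0.36 - 0.12) * 146 * 10
AWC = 0.2400 * 146 * 10

350.4000 mm


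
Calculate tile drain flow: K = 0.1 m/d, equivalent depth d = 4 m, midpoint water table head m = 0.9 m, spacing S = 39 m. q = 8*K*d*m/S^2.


q = 8*K*d*m/S^2
q = 8*0.1*4*0.9/39^2
q = 2.8800 / 1521

0.0019 m/d


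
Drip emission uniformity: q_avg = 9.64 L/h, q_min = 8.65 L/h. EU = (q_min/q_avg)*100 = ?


EU = (q_min/q_avg)*100 = (8.65/9.64)*100 = 89.7303%

89.7303 %


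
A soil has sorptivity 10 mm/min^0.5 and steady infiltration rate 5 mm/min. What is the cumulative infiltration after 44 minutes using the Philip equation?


F = S*sqrt(t) + A*t
F = 10*sqrt(44) + 5*44
F = 10*6.633250 + 220

286.3325 mm


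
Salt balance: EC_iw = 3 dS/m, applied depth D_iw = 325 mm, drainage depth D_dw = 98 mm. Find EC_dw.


EC_dw = EC_iw * D_iw / D_dw
EC_dw = 3 * 325 / 98
EC_dw = 975 / 98

9.9490 dS/m


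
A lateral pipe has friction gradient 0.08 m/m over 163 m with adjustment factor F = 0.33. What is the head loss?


hf = J * L * F = 0.08 * 163 * 0.33 = 4.3032 m

4.3032 m


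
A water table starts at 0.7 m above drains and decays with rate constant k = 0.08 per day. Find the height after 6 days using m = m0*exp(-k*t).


m = m0 * exp(-k*t)
m = 0.7 * exp(-0.08 * 6)
m = 0.7 * exp(-0.4800)

0.4331 m


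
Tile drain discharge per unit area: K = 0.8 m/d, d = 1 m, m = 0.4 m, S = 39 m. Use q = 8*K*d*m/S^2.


q = 8*K*d*m/S^2
q = 8*0.8*1*0.4/39^2
q = 2.5600 / 1521

0.0017 m/d


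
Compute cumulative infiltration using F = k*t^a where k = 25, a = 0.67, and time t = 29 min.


F = k * t^a = 25 * 29^0.67
F = 25 * 9.545675

238.6419 mm


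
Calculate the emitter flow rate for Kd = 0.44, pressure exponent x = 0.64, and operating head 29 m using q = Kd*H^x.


q = Kd * H^x = 0.44 * 29^0.64 = 0.44 * 8.628488

3.7965 L/h


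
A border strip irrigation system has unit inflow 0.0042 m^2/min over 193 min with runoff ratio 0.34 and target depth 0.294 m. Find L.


L = q*t/((1+r)*Z)
L = 0.0042*193/((1+0.34)*0.294)
L = 0.8106/0.39396

2.0576 m


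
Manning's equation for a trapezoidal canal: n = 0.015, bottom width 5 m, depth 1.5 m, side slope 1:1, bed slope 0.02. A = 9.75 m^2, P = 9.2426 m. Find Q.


R = A/P = 9.75/9.2426 = 1.054898
Q = (1/0.015) * 9.75 * 1.054898^(2/3) * 0.02^0.5

95.2581 m^3/s


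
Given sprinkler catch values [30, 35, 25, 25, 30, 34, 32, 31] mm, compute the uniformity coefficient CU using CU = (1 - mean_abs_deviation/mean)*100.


mean = 30.250000 mm
MAD = 2.750000 mm
CU = (1 - 2.750000/30.250000)*100

90.9091 %


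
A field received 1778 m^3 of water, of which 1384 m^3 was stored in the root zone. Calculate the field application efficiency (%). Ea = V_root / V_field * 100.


Ea = V_root / V_field * 100 = 1384 / 1778 * 100 = 77.8403%

77.8403 %


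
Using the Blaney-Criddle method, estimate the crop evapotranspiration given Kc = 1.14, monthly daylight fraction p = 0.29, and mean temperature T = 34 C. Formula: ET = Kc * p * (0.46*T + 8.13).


ET = Kc * p * (0.46*T + 8.13)
ET = 1.14 * 0.29 * (0.46*34 + 8.13)
ET = 1.14 * 0.29 * 23.7700

7.8584 mm/day


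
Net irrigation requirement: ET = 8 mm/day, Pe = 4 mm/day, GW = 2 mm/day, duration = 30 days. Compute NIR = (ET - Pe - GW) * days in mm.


Daily deficit = ET - Pe - GW = 8 - 4 - 2 = 2 mm/day
NIR = 2 * 30 = 60 mm

60.0000 mm


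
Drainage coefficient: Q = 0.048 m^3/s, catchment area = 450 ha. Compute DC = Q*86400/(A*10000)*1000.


DC = Q * 86400 / (A * 10000) * 1000
DC = 0.048 * 86400 / (450 * 10000) * 1000
DC = 4147200.0000 / 4500000

0.9216 mm/day


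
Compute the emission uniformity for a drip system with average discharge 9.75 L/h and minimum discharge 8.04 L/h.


EU = (q_min/q_avg)*100 = (8.04/9.75)*100 = 82.4615%

82.4615 %


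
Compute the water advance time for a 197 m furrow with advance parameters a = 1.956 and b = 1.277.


t = (L/a)^(1/b)
t = (197/1.956)^(1/1.277)
t = 100.715746^(1/1.277)

37.0336 min


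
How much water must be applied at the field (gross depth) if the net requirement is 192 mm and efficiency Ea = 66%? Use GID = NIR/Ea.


Ea = 66% = 0.66
GID = NIR / Ea = 192 / 0.66 = 290.9091 mm

290.9091 mm


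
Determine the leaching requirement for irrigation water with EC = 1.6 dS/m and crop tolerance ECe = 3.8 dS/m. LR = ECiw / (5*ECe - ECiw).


LR = ECiw / (5*ECe - ECiw)
LR = 1.6 / (5*3.8 - 1.6)
LR = 1.6 / 17.4000

0.0920


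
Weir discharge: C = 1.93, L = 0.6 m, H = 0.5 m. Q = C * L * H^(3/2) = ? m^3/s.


Q = C * L * H^(3/2) = 1.93 * 0.6 * 0.5^1.5 = 1.93 * 0.6 * 0.353553

0.4094 m^3/s


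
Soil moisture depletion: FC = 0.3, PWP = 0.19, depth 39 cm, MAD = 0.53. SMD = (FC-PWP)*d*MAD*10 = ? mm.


SMD = (FC - PWP) * d * MAD * 10
SMD = (0.3 - 0.19) * 39 * 0.53 * 10
SMD = 0.1100 * 39 * 0.53 * 10

22.7370 mm


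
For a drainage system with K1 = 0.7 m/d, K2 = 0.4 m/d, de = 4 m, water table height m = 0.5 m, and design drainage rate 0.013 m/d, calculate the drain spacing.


S^2 = 8*K2*de*m/q + 4*K1*m^2/q
S^2 = 8*0.4*4*0.5/0.013 + 4*0.7*0.5^2/0.013
S = sqrt(546.1538)

23.3699 m


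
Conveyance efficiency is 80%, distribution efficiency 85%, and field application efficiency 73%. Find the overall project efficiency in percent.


Ec = 0.8, Eb = 0.85, Ea = 0.73
E = 0.8 * 0.85 * 0.73 * 100 = 49.6400%

49.6400 %


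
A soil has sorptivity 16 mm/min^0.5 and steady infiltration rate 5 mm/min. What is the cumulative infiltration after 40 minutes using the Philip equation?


F = S*sqrt(t) + A*t
F = 16*sqrt(40) + 5*40
F = 16*6.324555 + 200

301.1929 mm


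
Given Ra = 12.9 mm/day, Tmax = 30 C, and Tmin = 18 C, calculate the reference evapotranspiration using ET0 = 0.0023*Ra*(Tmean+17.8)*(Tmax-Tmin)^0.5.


Tmean = (Tmax + Tmin)/2 = (30 + 18)/2 = 24.0
ET0 = 0.0023 * 12.9 * (24.0 + 17.8) * sqrt(30 - 18)
ET0 = 0.0023 * 12.9 * 41.8 * 3.464102

4.2962 mm/day


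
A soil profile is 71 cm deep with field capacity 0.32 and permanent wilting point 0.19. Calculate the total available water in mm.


AWC = (FC - PWP) * d * 10
AWC = (0.32 - 0.19) * 71 * 10
AWC = 0.1300 * 71 * 10

92.3000 mm


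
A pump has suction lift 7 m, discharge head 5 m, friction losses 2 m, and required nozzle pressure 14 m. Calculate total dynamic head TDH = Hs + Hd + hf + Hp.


TDH = Hs + Hd + hf + Hp = 7 + 5 + 2 + 14 = 28

28 m


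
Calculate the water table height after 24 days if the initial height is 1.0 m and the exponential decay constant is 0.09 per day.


m = m0 * exp(-k*t)
m = 1.0 * exp(-0.09 * 24)
m = 1.0 * exp(-2.1600)

0.1153 m


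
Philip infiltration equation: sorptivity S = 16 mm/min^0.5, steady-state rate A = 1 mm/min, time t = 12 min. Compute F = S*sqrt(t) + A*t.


F = S*sqrt(t) + A*t
F = 16*sqrt(12) + 1*12
F = 16*3.464102 + 12

67.4256 mm


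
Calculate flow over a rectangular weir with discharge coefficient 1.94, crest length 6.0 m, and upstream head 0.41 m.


Q = C * L * H^(3/2) = 1.94 * 6.0 * 0.41^1.5 = 1.94 * 6.0 * 0.262528

3.0558 m^3/s


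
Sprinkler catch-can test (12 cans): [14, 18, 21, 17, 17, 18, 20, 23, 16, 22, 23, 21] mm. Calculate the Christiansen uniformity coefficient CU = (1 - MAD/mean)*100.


mean = 19.166667 mm
MAD = 2.500000 mm
CU = (1 - 2.500000/19.166667)*100

86.9565 %


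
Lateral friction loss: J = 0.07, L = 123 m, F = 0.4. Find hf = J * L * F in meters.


hf = J * L * F = 0.07 * 123 * 0.4 = 3.4440 m

3.4440 m


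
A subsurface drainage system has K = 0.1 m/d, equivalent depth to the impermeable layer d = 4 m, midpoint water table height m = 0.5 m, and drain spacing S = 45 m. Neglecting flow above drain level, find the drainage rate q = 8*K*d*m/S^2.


q = 8*K*d*m/S^2
q = 8*0.1*4*0.5/45^2
q = 1.6000 / 2025

7.9012e-04 m/d


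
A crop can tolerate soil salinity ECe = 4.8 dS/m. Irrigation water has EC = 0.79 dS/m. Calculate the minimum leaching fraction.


LR = ECiw / (5*ECe - ECiw)
LR = 0.79 / (5*4.8 - 0.79)
LR = 0.79 / 23.2100

0.0340


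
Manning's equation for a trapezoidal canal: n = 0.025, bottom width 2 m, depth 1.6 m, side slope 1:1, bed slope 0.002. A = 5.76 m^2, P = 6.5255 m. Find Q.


R = A/P = 5.76/6.5255 = 0.882691
Q = (1/0.025) * 5.76 * 0.882691^(2/3) * 0.002^0.5

9.4813 m^3/s


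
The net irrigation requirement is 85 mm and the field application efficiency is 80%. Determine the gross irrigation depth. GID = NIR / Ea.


Ea = 80% = 0.8
GID = NIR / Ea = 85 / 0.8 = 106.2500 mm

106.2500 mm


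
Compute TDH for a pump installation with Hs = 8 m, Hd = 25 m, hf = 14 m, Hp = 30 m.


TDH = Hs + Hd + hf + Hp = 8 + 25 + 14 + 30 = 77

77 m


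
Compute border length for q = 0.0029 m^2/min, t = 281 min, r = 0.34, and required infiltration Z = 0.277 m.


L = q*t/((1+r)*Z)
L = 0.0029*281/((1+0.34)*0.277)
L = 0.8149/0.37118

2.1954 m


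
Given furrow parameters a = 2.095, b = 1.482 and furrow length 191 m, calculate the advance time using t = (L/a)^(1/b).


t = (L/a)^(1/b)
t = (191/2.095)^(1/1.482)
t = 91.169451^(1/1.482)

21.0105 min


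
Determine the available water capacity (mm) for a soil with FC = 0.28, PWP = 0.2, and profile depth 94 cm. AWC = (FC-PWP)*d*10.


AWC = (FC - PWP) * d * 10
AWC = (0.28 - 0.2) * 94 * 10
AWC = 0.0800 * 94 * 10

75.2000 mm


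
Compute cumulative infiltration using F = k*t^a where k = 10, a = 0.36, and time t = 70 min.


F = k * t^a = 10 * 70^0.36
F = 10 * 4.615676

46.1568 mm


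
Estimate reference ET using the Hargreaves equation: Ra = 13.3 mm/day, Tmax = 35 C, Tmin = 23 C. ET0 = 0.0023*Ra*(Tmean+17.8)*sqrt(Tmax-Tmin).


Tmean = (Tmax + Tmin)/2 = (35 + 23)/2 = 29.0
ET0 = 0.0023 * 13.3 * (29.0 + 17.8) * sqrt(35 - 23)
ET0 = 0.0023 * 13.3 * 46.8 * 3.464102

4.9592 mm/day


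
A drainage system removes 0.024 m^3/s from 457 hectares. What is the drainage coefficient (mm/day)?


DC = Q * 86400 / (A * 10000) * 1000
DC = 0.024 * 86400 / (457 * 10000) * 1000
DC = 2073600.0000 / 4570000

0.4537 mm/day


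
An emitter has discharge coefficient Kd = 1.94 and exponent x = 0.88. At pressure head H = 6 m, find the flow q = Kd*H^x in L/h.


q = Kd * H^x = 1.94 * 6^0.88 = 1.94 * 4.839195

9.3880 L/h


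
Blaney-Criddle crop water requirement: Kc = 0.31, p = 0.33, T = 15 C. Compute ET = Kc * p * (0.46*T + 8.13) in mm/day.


ET = Kc * p * (0.46*T + 8.13)
ET = 0.31 * 0.33 * (0.46*15 + 8.13)
ET = 0.31 * 0.33 * 15.0300

1.5376 mm/day


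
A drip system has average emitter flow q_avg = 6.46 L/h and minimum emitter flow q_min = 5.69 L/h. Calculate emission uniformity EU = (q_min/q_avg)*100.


EU = (q_min/q_avg)*100 = (5.69/6.46)*100 = 88.0805%

88.0805 %


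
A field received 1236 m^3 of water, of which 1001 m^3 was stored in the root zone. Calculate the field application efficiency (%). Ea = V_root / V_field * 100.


Ea = V_root / V_field * 100 = 1001 / 1236 * 100 = 80.9871%

80.9871 %


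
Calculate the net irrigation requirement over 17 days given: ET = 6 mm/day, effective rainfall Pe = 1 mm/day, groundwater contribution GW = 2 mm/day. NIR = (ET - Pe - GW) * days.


Daily deficit = ET - Pe - GW = 6 - 1 - 2 = 3 mm/day
NIR = 3 * 17 = 51 mm

51.0000 mm


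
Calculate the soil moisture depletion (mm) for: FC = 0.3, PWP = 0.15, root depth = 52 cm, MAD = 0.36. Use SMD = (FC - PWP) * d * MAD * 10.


SMD = (FC - PWP) * d * MAD * 10
SMD = (0.3 - 0.15) * 52 * 0.36 * 10
SMD = 0.1500 * 52 * 0.36 * 10

28.0800 mm


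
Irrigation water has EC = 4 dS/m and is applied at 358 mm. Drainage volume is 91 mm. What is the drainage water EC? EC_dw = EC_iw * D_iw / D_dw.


EC_dw = EC_iw * D_iw / D_dw
EC_dw = 4 * 358 / 91
EC_dw = 1432 / 91

15.7363 dS/m


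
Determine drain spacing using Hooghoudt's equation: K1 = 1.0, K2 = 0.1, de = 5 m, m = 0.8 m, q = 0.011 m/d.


S^2 = 8*K2*de*m/q + 4*K1*m^2/q
S^2 = 8*0.1*5*0.8/0.011 + 4*1.0*0.8^2/0.011
S = sqrt(523.6364)

22.8831 m


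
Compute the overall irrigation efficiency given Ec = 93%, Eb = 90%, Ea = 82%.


Ec = 0.93, Eb = 0.9, Ea = 0.82
E = 0.93 * 0.9 * 0.82 * 100 = 68.6340%

68.6340 %


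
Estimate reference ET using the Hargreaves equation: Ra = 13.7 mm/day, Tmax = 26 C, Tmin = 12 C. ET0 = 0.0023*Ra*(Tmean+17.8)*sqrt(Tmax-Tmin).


Tmean = (Tmax + Tmin)/2 = (26 + 12)/2 = 19.0
ET0 = 0.0023 * 13.7 * (19.0 + 17.8) * sqrt(26 - 12)
ET0 = 0.0023 * 13.7 * 36.8 * 3.741657

4.3387 mm/day


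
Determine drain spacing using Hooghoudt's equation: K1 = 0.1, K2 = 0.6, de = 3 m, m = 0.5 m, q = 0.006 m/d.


S^2 = 8*K2*de*m/q + 4*K1*m^2/q
S^2 = 8*0.6*3*0.5/0.006 + 4*0.1*0.5^2/0.006
S = sqrt(1216.6667)

34.8807 m


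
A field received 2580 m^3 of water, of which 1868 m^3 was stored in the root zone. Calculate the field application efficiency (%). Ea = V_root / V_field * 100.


Ea = V_root / V_field * 100 = 1868 / 2580 * 100 = 72.4031%

72.4031 %


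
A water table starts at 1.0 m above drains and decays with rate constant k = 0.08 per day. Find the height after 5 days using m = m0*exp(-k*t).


m = m0 * exp(-k*t)
m = 1.0 * exp(-0.08 * 5)
m = 1.0 * exp(-0.4000)

0.6703 m


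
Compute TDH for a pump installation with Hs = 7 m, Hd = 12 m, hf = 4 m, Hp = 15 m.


TDH = Hs + Hd + hf + Hp = 7 + 12 + 4 + 15 = 38

38 m


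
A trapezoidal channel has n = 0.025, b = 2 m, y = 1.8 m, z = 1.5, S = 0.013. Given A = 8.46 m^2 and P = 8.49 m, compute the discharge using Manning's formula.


R = A/P = 8.46/8.49 = 0.996466
Q = (1/0.025) * 8.46 * 0.996466^(2/3) * 0.013^0.5

38.4926 m^3/s


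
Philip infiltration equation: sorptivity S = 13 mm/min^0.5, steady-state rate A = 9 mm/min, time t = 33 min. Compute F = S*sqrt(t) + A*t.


F = S*sqrt(t) + A*t
F = 13*sqrt(33) + 9*33
F = 13*5.744563 + 297

371.6793 mm


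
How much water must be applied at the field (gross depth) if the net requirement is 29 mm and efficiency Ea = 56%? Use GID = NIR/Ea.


Ea = 56% = 0.56
GID = NIR / Ea = 29 / 0.56 = 51.7857 mm

51.7857 mm


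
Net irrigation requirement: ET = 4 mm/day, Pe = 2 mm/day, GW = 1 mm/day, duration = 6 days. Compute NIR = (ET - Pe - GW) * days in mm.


Daily deficit = ET - Pe - GW = 4 - 2 - 1 = 1 mm/day
NIR = 1 * 6 = 6 mm

6.0000 mm


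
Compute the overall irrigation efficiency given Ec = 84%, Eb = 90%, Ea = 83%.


Ec = 0.84, Eb = 0.9, Ea = 0.83
E = 0.84 * 0.9 * 0.83 * 100 = 62.7480%

62.7480 %


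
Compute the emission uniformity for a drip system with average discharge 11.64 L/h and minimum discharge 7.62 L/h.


EU = (q_min/q_avg)*100 = (7.62/11.64)*100 = 65.4639%

65.4639 %


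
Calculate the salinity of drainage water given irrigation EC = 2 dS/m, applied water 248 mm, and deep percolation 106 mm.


EC_dw = EC_iw * D_iw / D_dw
EC_dw = 2 * 248 / 106
EC_dw = 496 / 106

4.6792 dS/m


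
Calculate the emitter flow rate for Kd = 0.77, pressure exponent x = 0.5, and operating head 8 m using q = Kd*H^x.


q = Kd * H^x = 0.77 * 8^0.5 = 0.77 * 2.828427

2.1779 L/h


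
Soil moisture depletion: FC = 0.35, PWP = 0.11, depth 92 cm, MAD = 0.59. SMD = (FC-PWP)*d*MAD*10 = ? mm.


SMD = (FC - PWP) * d * MAD * 10
SMD = (0.35 - 0.11) * 92 * 0.59 * 10
SMD = 0.2400 * 92 * 0.59 * 10

130.2720 mm


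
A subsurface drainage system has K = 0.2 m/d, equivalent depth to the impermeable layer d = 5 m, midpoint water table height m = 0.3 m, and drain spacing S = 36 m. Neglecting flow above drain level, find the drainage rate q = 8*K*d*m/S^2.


q = 8*K*d*m/S^2
q = 8*0.2*5*0.3/36^2
q = 2.4000 / 1296

0.0019 m/d


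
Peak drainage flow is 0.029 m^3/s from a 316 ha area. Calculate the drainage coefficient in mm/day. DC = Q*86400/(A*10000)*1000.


DC = Q * 86400 / (A * 10000) * 1000
DC = 0.029 * 86400 / (316 * 10000) * 1000
DC = 2505600.0000 / 3160000

0.7929 mm/day


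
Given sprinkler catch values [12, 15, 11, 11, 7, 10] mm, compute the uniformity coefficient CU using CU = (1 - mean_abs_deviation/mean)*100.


mean = 11.000000 mm
MAD = 1.666667 mm
CU = (1 - 1.666667/11.000000)*100

84.8485 %


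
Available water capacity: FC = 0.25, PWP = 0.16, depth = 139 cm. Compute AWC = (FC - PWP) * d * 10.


AWC = (FC - PWP) * d * 10
AWC = (0.25 - 0.16) * 139 * 10
AWC = 0.0900 * 139 * 10

125.1000 mm


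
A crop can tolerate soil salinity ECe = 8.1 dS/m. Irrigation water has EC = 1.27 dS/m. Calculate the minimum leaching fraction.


LR = ECiw / (5*ECe - ECiw)
LR = 1.27 / (5*8.1 - 1.27)
LR = 1.27 / 39.2300

0.0324


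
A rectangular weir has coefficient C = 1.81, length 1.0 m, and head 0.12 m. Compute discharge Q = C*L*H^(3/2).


Q = C * L * H^(3/2) = 1.81 * 1.0 * 0.12^1.5 = 1.81 * 1.0 * 0.041569

0.0752 m^3/s


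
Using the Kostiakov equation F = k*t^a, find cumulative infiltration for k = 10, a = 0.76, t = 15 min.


F = k * t^a = 10 * 15^0.76
F = 10 * 7.831219

78.3122 mm


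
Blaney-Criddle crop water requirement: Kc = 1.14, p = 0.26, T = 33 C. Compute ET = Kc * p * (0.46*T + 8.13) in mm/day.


ET = Kc * p * (0.46*T + 8.13)
ET = 1.14 * 0.26 * (0.46*33 + 8.13)
ET = 1.14 * 0.26 * 23.3100

6.9091 mm/day


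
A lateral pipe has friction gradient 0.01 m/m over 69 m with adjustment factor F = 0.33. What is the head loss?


hf = J * L * F = 0.01 * 69 * 0.33 = 0.2277 m

0.2277 m


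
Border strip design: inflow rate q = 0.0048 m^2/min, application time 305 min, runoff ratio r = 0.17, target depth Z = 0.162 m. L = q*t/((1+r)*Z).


L = q*t/((1+r)*Z)
L = 0.0048*305/((1+0.17)*0.162)
L = 1.464/0.18954

7.7240 m


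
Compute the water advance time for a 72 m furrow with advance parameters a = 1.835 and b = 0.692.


t = (L/a)^(1/b)
t = (72/1.835)^(1/0.692)
t = 39.237057^(1/0.692)

200.9229 min


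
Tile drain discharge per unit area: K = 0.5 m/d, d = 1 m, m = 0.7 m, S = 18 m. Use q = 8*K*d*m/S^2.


q = 8*K*d*m/S^2
q = 8*0.5*1*0.7/18^2
q = 2.8000 / 324

0.0086 m/d


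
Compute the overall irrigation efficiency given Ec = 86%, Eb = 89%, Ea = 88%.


Ec = 0.86, Eb = 0.89, Ea = 0.88
E = 0.86 * 0.89 * 0.88 * 100 = 67.3552%

67.3552 %


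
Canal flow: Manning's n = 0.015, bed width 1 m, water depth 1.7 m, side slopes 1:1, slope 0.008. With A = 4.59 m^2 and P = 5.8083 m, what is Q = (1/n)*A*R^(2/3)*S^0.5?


R = A/P = 4.59/5.8083 = 0.790248
Q = (1/0.015) * 4.59 * 0.790248^(2/3) * 0.008^0.5

23.3942 m^3/s


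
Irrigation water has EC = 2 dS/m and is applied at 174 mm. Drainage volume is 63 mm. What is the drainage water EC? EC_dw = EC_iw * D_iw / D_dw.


EC_dw = EC_iw * D_iw / D_dw
EC_dw = 2 * 174 / 63
EC_dw = 348 / 63

5.5238 dS/m


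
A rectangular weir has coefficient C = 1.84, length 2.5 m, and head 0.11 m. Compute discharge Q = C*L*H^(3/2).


Q = C * L * H^(3/2) = 1.84 * 2.5 * 0.11^1.5 = 1.84 * 2.5 * 0.036483

0.1678 m^3/s


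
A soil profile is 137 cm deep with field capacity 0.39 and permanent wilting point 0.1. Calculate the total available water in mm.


AWC = (FC - PWP) * d * 10
AWC = (0.39 - 0.1) * 137 * 10
AWC = 0.2900 * 137 * 10

397.3000 mm


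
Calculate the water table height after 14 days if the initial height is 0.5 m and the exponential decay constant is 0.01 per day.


m = m0 * exp(-k*t)
m = 0.5 * exp(-0.01 * 14)
m = 0.5 * exp(-0.1400)

0.4347 m


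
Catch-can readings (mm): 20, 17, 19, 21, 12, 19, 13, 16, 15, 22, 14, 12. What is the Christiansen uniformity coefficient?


mean = 16.666667 mm
MAD = 3.000000 mm
CU = (1 - 3.000000/16.666667)*100

82.0000 %


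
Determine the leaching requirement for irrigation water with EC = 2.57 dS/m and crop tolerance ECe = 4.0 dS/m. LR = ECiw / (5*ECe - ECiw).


LR = ECiw / (5*ECe - ECiw)
LR = 2.57 / (5*4.0 - 2.57)
LR = 2.57 / 17.4300

0.1474


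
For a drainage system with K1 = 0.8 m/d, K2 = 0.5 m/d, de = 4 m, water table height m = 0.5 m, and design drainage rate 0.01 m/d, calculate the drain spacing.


S^2 = 8*K2*de*m/q + 4*K1*m^2/q
S^2 = 8*0.5*4*0.5/0.01 + 4*0.8*0.5^2/0.01
S = sqrt(880.0000)

29.6648 m


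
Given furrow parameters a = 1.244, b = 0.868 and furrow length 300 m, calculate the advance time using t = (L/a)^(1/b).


t = (L/a)^(1/b)
t = (300/1.244)^(1/0.868)
t = 241.157556^(1/0.868)

555.3749 min


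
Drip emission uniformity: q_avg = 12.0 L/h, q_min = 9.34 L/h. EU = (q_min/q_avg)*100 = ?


EU = (q_min/q_avg)*100 = (9.34/12.0)*100 = 77.8333%

77.8333 %


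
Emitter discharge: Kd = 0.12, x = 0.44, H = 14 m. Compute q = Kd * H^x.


q = Kd * H^x = 0.12 * 14^0.44 = 0.12 * 3.193716

0.3832 L/h


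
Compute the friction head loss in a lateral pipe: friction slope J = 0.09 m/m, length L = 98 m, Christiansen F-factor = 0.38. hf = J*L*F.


hf = J * L * F = 0.09 * 98 * 0.38 = 3.3516 m

3.3516 m


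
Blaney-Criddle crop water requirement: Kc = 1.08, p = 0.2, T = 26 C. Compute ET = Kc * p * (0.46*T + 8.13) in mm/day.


ET = Kc * p * (0.46*T + 8.13)
ET = 1.08 * 0.2 * (0.46*26 + 8.13)
ET = 1.08 * 0.2 * 20.0900

4.3394 mm/day


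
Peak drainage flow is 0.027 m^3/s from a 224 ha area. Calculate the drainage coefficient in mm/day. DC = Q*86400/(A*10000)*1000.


DC = Q * 86400 / (A * 10000) * 1000
DC = 0.027 * 86400 / (224 * 10000) * 1000
DC = 2332800.0000 / 2240000

1.0414 mm/day


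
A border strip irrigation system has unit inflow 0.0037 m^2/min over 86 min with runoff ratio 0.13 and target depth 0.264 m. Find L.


L = q*t/((1+r)*Z)
L = 0.0037*86/((1+0.13)*0.264)
L = 0.3182/0.29832

1.0666 m


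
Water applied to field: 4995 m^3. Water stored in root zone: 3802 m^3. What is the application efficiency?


Ea = V_root / V_field * 100 = 3802 / 4995 * 100 = 76.1161%

76.1161 %


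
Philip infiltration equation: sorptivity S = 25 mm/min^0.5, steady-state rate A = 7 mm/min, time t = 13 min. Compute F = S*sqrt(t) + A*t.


F = S*sqrt(t) + A*t
F = 25*sqrt(13) + 7*13
F = 25*3.605551 + 91

181.1388 mm


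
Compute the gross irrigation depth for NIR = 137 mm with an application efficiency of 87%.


Ea = 87% = 0.87
GID = NIR / Ea = 137 / 0.87 = 157.4713 mm

157.4713 mm


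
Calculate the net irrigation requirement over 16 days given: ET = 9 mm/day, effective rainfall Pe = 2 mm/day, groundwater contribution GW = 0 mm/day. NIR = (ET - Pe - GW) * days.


Daily deficit = ET - Pe - GW = 9 - 2 - 0 = 7 mm/day
NIR = 7 * 16 = 112 mm

112.0000 mm


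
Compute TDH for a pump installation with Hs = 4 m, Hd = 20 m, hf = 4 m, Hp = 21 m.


TDH = Hs + Hd + hf + Hp = 4 + 20 + 4 + 21 = 49

49 m


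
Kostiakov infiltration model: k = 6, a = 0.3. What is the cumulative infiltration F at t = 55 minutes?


F = k * t^a = 6 * 55^0.3
F = 6 * 3.327429

19.9646 mm


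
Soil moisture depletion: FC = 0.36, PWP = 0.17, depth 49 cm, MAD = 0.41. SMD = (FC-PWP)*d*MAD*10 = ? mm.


SMD = (FC - PWP) * d * MAD * 10
SMD = (0.36 - 0.17) * 49 * 0.41 * 10
SMD = 0.1900 * 49 * 0.41 * 10

38.1710 mm


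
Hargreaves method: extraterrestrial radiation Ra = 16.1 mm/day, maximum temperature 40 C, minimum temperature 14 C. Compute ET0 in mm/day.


Tmean = (Tmax + Tmin)/2 = (40 + 14)/2 = 27.0
ET0 = 0.0023 * 16.1 * (27.0 + 17.8) * sqrt(40 - 14)
ET0 = 0.0023 * 16.1 * 44.8 * 5.099020

8.4590 mm/day


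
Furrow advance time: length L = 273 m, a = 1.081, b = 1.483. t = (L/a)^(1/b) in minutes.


t = (L/a)^(1/b)
t = (273/1.081)^(1/1.483)
t = 252.543941^(1/1.483)

41.6790 min


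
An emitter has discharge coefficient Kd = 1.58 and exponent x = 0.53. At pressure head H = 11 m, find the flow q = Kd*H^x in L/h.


q = Kd * H^x = 1.58 * 11^0.53 = 1.58 * 3.564004

5.6311 L/h


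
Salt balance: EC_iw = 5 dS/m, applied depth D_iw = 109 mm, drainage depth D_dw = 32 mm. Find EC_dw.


EC_dw = EC_iw * D_iw / D_dw
EC_dw = 5 * 109 / 32
EC_dw = 545 / 32

17.0312 dS/m


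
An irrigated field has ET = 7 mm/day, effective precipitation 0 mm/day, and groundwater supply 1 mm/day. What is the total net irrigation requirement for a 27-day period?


Daily deficit = ET - Pe - GW = 7 - 0 - 1 = 6 mm/day
NIR = 6 * 27 = 162 mm

162.0000 mm


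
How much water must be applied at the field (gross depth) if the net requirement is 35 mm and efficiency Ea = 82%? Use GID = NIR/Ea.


Ea = 82% = 0.82
GID = NIR / Ea = 35 / 0.82 = 42.6829 mm

42.6829 mm


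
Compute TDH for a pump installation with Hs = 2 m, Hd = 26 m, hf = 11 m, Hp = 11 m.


TDH = Hs + Hd + hf + Hp = 2 + 26 + 11 + 11 = 50

50 m


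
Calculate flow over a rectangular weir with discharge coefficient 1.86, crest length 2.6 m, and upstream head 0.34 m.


Q = C * L * H^(3/2) = 1.86 * 2.6 * 0.34^1.5 = 1.86 * 2.6 * 0.198252

0.9587 m^3/s


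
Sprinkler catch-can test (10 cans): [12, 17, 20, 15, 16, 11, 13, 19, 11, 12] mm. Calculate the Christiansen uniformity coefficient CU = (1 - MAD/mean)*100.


mean = 14.600000 mm
MAD = 2.800000 mm
CU = (1 - 2.800000/14.600000)*100

80.8219 %


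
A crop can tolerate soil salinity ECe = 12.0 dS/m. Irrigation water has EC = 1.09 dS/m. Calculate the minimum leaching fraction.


LR = ECiw / (5*ECe - ECiw)
LR = 1.09 / (5*12.0 - 1.09)
LR = 1.09 / 58.9100

0.0185


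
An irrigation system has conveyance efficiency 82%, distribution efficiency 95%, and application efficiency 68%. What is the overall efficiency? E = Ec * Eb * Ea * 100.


Ec = 0.82, Eb = 0.95, Ea = 0.68
E = 0.82 * 0.95 * 0.68 * 100 = 52.9720%

52.9720 %


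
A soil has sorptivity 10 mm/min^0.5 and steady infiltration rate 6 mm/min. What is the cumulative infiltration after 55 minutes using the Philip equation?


F = S*sqrt(t) + A*t
F = 10*sqrt(55) + 6*55
F = 10*7.416198 + 330

404.1620 mm


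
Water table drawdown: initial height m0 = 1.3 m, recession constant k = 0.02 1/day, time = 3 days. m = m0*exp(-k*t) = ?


m = m0 * exp(-k*t)
m = 1.3 * exp(-0.02 * 3)
m = 1.3 * exp(-0.0600)

1.2243 m


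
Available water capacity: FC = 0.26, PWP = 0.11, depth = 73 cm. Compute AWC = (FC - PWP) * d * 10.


AWC = (FC - PWP) * d * 10
AWC = (0.26 - 0.11) * 73 * 10
AWC = 0.1500 * 73 * 10

109.5000 mm


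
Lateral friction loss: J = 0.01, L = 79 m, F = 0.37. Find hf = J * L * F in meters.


hf = J * L * F = 0.01 * 79 * 0.37 = 0.2923 m

0.2923 m


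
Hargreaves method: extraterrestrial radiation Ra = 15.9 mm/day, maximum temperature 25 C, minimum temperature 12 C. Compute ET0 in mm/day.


Tmean = (Tmax + Tmin)/2 = (25 + 12)/2 = 18.5
ET0 = 0.0023 * 15.9 * (18.5 + 17.8) * sqrt(25 - 12)
ET0 = 0.0023 * 15.9 * 36.3 * 3.605551

4.7863 mm/day


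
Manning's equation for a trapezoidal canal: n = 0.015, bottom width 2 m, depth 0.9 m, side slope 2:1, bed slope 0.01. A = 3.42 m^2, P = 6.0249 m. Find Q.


R = A/P = 3.42/6.0249 = 0.567644
Q = (1/0.015) * 3.42 * 0.567644^(2/3) * 0.01^0.5

15.6310 m^3/s


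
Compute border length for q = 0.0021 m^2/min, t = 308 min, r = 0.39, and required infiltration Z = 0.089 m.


L = q*t/((1+r)*Z)
L = 0.0021*308/((1+0.39)*0.089)
L = 0.6468/0.12371

5.2284 m


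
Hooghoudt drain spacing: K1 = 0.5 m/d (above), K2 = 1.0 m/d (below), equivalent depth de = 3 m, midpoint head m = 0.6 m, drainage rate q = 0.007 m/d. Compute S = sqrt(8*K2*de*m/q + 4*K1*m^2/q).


S^2 = 8*K2*de*m/q + 4*K1*m^2/q
S^2 = 8*1.0*3*0.6/0.007 + 4*0.5*0.6^2/0.007
S = sqrt(2160.0000)

46.4758 m


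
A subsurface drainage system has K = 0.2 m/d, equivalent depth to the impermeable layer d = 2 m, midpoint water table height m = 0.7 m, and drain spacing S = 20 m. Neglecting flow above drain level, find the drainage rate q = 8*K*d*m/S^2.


q = 8*K*d*m/S^2
q = 8*0.2*2*0.7/20^2
q = 2.2400 / 400

0.0056 m/d


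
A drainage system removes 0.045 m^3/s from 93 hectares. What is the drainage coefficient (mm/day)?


DC = Q * 86400 / (A * 10000) * 1000
DC = 0.045 * 86400 / (93 * 10000) * 1000
DC = 3888000.0000 / 930000

4.1806 mm/day


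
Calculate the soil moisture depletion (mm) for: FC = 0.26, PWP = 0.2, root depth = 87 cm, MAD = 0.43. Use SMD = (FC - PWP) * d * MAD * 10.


SMD = (FC - PWP) * d * MAD * 10
SMD = (0.26 - 0.2) * 87 * 0.43 * 10
SMD = 0.0600 * 87 * 0.43 * 10

22.4460 mm


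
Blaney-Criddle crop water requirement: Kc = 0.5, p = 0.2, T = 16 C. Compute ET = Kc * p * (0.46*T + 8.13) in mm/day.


ET = Kc * p * (0.46*T + 8.13)
ET = 0.5 * 0.2 * (0.46*16 + 8.13)
ET = 0.5 * 0.2 * 15.4900

1.5490 mm/day


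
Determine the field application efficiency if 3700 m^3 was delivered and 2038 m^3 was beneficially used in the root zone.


Ea = V_root / V_field * 100 = 2038 / 3700 * 100 = 55.0811%

55.0811 %


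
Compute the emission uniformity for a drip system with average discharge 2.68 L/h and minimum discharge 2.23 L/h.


EU = (q_min/q_avg)*100 = (2.23/2.68)*100 = 83.2090%

83.2090 %


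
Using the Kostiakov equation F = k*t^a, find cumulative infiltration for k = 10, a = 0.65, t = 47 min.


F = k * t^a = 10 * 47^0.65
F = 10 * 12.214160

122.1416 mm


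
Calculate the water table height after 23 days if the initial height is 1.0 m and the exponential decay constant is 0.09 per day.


m = m0 * exp(-k*t)
m = 1.0 * exp(-0.09 * 23)
m = 1.0 * exp(-2.0700)

0.1262 m


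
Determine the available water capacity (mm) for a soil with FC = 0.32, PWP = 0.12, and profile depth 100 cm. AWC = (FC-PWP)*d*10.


AWC = (FC - PWP) * d * 10
AWC = (0.32 - 0.12) * 100 * 10
AWC = 0.2000 * 100 * 10

200.0000 mm


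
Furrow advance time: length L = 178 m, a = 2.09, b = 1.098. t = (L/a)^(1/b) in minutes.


t = (L/a)^(1/b)
t = (178/2.09)^(1/1.098)
t = 85.167464^(1/1.098)

57.2784 min


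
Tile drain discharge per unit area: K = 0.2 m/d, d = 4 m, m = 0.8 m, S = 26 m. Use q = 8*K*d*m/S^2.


q = 8*K*d*m/S^2
q = 8*0.2*4*0.8/26^2
q = 5.1200 / 676

0.0076 m/d


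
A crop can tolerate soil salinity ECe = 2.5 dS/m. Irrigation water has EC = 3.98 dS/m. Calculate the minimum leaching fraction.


LR = ECiw / (5*ECe - ECiw)
LR = 3.98 / (5*2.5 - 3.98)
LR = 3.98 / 8.5200

0.4671


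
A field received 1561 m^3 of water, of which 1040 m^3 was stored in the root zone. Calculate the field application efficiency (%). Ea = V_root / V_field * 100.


Ea = V_root / V_field * 100 = 1040 / 1561 * 100 = 66.6240%

66.6240 %


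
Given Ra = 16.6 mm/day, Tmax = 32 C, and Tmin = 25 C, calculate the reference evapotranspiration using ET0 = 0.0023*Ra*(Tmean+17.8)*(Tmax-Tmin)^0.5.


Tmean = (Tmax + Tmin)/2 = (32 + 25)/2 = 28.5
ET0 = 0.0023 * 16.6 * (28.5 + 17.8) * sqrt(32 - 25)
ET0 = 0.0023 * 16.6 * 46.3 * 2.645751

4.6770 mm/day


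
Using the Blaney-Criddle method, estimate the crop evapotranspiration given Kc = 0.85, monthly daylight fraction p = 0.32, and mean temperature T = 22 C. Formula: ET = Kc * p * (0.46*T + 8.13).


ET = Kc * p * (0.46*T + 8.13)
ET = 0.85 * 0.32 * (0.46*22 + 8.13)
ET = 0.85 * 0.32 * 18.2500

4.9640 mm/day


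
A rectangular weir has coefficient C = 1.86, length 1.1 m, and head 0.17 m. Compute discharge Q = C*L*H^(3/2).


Q = C * L * H^(3/2) = 1.86 * 1.1 * 0.17^1.5 = 1.86 * 1.1 * 0.070093

0.1434 m^3/s


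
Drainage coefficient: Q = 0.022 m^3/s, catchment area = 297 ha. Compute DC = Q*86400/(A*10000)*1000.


DC = Q * 86400 / (A * 10000) * 1000
DC = 0.022 * 86400 / (297 * 10000) * 1000
DC = 1900800.0000 / 2970000

0.6400 mm/day


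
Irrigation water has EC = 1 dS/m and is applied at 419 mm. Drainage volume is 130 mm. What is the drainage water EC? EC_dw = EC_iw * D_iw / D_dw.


EC_dw = EC_iw * D_iw / D_dw
EC_dw = 1 * 419 / 130
EC_dw = 419 / 130

3.2231 dS/m


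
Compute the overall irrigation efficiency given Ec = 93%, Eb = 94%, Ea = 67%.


Ec = 0.93, Eb = 0.94, Ea = 0.67
E = 0.93 * 0.94 * 0.67 * 100 = 58.5714%

58.5714 %


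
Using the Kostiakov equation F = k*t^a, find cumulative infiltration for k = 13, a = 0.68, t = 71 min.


F = k * t^a = 13 * 71^0.68
F = 13 * 18.149124

235.9386 mm


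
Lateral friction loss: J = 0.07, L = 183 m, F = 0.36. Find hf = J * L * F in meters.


hf = J * L * F = 0.07 * 183 * 0.36 = 4.6116 m

4.6116 m


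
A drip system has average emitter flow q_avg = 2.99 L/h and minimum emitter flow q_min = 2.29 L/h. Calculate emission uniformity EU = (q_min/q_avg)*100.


EU = (q_min/q_avg)*100 = (2.29/2.99)*100 = 76.5886%

76.5886 %


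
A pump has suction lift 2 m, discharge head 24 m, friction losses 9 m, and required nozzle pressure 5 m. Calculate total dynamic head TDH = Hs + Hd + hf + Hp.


TDH = Hs + Hd + hf + Hp = 2 + 24 + 9 + 5 = 40

40 m


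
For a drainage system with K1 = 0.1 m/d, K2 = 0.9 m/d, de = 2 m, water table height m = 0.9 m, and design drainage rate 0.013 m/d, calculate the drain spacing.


S^2 = 8*K2*de*m/q + 4*K1*m^2/q
S^2 = 8*0.9*2*0.9/0.013 + 4*0.1*0.9^2/0.013
S = sqrt(1021.8462)

31.9663 m


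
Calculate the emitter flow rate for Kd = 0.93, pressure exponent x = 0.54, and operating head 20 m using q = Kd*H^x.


q = Kd * H^x = 0.93 * 20^0.54 = 0.93 * 5.041459

4.6886 L/h


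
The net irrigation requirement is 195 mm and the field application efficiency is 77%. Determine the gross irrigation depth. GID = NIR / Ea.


Ea = 77% = 0.77
GID = NIR / Ea = 195 / 0.77 = 253.2468 mm

253.2468 mm


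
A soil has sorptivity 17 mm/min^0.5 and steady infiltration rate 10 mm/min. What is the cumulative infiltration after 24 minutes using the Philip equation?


F = S*sqrt(t) + A*t
F = 17*sqrt(24) + 10*24
F = 17*4.898979 + 240

323.2826 mm


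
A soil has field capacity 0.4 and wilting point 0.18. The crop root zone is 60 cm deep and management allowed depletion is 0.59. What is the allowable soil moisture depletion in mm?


SMD = (FC - PWP) * d * MAD * 10
SMD = (0.4 - 0.18) * 60 * 0.59 * 10
SMD = 0.2200 * 60 * 0.59 * 10

77.8800 mm


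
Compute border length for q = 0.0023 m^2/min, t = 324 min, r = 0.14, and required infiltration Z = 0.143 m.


L = q*t/((1+r)*Z)
L = 0.0023*324/((1+0.14)*0.143)
L = 0.7452/0.16302

4.5712 m


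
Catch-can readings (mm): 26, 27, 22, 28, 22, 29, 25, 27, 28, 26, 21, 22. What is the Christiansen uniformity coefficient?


mean = 25.250000 mm
MAD = 2.375000 mm
CU = (1 - 2.375000/25.250000)*100

90.5941 %


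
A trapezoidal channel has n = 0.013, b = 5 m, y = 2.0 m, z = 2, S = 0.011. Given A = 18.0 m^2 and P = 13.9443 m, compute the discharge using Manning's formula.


R = A/P = 18.0/13.9443 = 1.290850
Q = (1/0.013) * 18.0 * 1.290850^(2/3) * 0.011^0.5

172.1641 m^3/s


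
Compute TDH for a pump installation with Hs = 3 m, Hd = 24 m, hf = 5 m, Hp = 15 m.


TDH = Hs + Hd + hf + Hp = 3 + 24 + 5 + 15 = 47

47 m


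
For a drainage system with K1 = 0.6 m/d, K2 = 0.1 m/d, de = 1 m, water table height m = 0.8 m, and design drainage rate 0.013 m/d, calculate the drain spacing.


S^2 = 8*K2*de*m/q + 4*K1*m^2/q
S^2 = 8*0.1*1*0.8/0.013 + 4*0.6*0.8^2/0.013
S = sqrt(167.3846)

12.9377 m


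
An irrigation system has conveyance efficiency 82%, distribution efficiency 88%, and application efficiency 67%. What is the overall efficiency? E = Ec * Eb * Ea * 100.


Ec = 0.82, Eb = 0.88, Ea = 0.67
E = 0.82 * 0.88 * 0.67 * 100 = 48.3472%

48.3472 %


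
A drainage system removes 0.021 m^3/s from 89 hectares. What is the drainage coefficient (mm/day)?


DC = Q * 86400 / (A * 10000) * 1000
DC = 0.021 * 86400 / (89 * 10000) * 1000
DC = 1814400.0000 / 890000

2.0387 mm/day


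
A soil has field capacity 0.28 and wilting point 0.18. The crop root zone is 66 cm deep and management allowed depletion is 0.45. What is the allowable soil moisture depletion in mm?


SMD = (FC - PWP) * d * MAD * 10
SMD = (0.28 - 0.18) * 66 * 0.45 * 10
SMD = 0.1000 * 66 * 0.45 * 10

29.7000 mm


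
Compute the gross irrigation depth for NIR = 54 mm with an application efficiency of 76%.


Ea = 76% = 0.76
GID = NIR / Ea = 54 / 0.76 = 71.0526 mm

71.0526 mm


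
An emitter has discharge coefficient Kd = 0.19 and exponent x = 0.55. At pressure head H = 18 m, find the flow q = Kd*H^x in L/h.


q = Kd * H^x = 0.19 * 18^0.55 = 0.19 * 4.902300

0.9314 L/h


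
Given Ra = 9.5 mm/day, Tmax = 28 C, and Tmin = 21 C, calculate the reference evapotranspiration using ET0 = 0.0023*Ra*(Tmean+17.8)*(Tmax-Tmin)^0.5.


Tmean = (Tmax + Tmin)/2 = (28 + 21)/2 = 24.5
ET0 = 0.0023 * 9.5 * (24.5 + 17.8) * sqrt(28 - 21)
ET0 = 0.0023 * 9.5 * 42.3 * 2.645751

2.4453 mm/day


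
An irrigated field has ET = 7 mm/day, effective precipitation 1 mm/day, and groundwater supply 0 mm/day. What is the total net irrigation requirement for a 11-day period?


Daily deficit = ET - Pe - GW = 7 - 1 - 0 = 6 mm/day
NIR = 6 * 11 = 66 mm

66.0000 mm
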